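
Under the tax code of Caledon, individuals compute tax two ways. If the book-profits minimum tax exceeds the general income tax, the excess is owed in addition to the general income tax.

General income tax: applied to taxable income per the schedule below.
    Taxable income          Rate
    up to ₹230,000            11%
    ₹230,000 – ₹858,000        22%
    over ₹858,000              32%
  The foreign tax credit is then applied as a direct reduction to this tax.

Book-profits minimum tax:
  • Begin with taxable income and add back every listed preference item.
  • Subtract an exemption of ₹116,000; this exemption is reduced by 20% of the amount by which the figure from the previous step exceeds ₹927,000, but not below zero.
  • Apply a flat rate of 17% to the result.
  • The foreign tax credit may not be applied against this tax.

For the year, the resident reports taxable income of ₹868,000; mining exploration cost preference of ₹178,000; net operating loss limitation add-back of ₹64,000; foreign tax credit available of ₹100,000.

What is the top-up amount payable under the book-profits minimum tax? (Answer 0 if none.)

Book-profits minimum tax:
  Adjusted income: ₹868,000 + ₹178,000 + ₹64,000 = ₹1,110,000
  Exemption: ₹116,000 − 20% × (₹1,110,000 − ₹927,000) = ₹116,000 − ₹36,600 = ₹79,400
  Base: ₹1,110,000 − ₹79,400 = ₹1,030,600
  ₹1,030,600 × 17% = ₹175,202

General income tax:
  ₹230,000 × 11% = ₹25,300
  ₹628,000 × 22% = ₹138,160
  ₹10,000 × 32% = ₹3,200
  → ₹166,660
  Less foreign tax credit ₹100,000 → ₹66,660

Excess of book-profits minimum tax over general income tax: ₹175,202 − ₹66,660 = ₹108,542.

₹108,542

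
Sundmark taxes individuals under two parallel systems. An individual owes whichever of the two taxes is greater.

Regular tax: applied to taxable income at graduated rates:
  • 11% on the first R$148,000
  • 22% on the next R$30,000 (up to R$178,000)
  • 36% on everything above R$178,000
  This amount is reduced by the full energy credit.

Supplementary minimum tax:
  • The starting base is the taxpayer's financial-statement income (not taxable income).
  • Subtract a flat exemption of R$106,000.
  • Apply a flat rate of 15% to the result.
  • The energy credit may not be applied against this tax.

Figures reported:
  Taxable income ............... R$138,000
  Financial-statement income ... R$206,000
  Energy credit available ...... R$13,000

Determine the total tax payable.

Regular tax:
  R$138,000 × 11% = R$15,180
  Less energy credit R$13,000 → R$2,180

Supplementary minimum tax:
  Base (financial-statement income): R$206,000
  Less exemption R$106,000 → base R$100,000
  R$100,000 × 15% = R$15,000

R$15,000 > R$2,180, so the supplementary minimum tax is the binding amount.

R$15,000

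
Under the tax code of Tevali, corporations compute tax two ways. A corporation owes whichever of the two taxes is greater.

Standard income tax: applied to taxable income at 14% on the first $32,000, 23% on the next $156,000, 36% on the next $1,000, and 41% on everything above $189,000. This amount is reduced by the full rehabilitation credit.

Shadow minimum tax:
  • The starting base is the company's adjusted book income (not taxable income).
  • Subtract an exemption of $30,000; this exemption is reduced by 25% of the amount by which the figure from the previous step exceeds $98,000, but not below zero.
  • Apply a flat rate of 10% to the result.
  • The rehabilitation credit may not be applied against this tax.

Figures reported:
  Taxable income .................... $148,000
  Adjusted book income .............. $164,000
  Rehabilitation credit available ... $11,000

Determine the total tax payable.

Standard income tax:
  $32,000 × 14% = $4,480
  $116,000 × 23% = $26,680
  → $31,160
  Less rehabilitation credit $11,000 → $20,160

Shadow minimum tax:
  Base (adjusted book income): $164,000
  Exemption: $30,000 − 25% × ($164,000 − $98,000) = $30,000 − $16,500 = $13,500
  Base: $164,000 − $13,500 = $150,500
  $150,500 × 10% = $15,050

$20,160 > $15,050, so the standard income tax governs.

$20,160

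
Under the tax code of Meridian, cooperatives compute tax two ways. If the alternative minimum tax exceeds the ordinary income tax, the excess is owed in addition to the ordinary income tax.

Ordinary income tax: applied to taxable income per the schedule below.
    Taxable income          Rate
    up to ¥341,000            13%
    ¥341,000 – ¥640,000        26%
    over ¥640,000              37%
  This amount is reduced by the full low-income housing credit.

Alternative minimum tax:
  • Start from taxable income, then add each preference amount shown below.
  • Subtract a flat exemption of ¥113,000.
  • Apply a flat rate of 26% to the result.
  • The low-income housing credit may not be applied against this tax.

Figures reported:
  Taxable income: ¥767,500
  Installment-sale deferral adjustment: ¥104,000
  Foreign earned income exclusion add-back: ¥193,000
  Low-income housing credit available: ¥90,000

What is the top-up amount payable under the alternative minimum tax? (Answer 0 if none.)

Ordinary income tax:
  ¥341,000 × 13% = ¥44,330
  ¥299,000 × 26% = ¥77,740
  ¥127,500 × 37% = ¥47,175
  → ¥169,245
  Less low-income housing credit ¥90,000 → ¥79,245

Alternative minimum tax:
  Adjusted income: ¥767,500 + ¥104,000 + ¥193,000 = ¥1,064,500
  Less exemption ¥113,000 → base ¥951,500
  ¥951,500 × 26% = ¥247,390

Excess of alternative minimum tax over ordinary income tax: ¥247,390 − ¥79,245 = ¥168,145.

¥168,145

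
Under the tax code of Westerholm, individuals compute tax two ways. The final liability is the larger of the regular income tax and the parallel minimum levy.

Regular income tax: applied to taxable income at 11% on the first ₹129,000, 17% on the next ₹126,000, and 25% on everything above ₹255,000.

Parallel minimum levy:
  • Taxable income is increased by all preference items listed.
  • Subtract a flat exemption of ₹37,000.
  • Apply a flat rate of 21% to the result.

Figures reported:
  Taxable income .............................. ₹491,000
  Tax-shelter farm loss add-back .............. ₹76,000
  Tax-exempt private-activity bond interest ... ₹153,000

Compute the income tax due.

₹143,430

Parallel minimum levy:
  Adjusted income: ₹491,000 + ₹76,000 + ₹153,000 = ₹720,000
  Less exemption ₹37,000 → base ₹683,000
  ₹683,000 × 21% = ₹143,430

Regular income tax:
  ₹129,000 × 11% = ₹14,190
  ₹126,000 × 17% = ₹21,420
  ₹236,000 × 25% = ₹59,000
  → ₹94,610

₹143,430 > ₹94,610, so the parallel minimum levy is the binding amount.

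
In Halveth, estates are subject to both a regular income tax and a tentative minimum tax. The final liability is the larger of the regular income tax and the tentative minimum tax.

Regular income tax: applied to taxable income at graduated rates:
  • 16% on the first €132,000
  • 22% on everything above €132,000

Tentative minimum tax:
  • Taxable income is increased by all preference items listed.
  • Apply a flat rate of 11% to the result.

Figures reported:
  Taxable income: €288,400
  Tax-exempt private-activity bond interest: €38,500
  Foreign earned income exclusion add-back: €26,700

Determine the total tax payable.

€55,528

Tentative minimum tax:
  Adjusted income: €288,400 + €38,500 + €26,700 = €353,600
  €353,600 × 11% = €38,896

Regular income tax:
  €132,000 × 16% = €21,120
  €156,400 × 22% = €34,408
  → €55,528

€55,528 > €38,896, so the regular income tax governs.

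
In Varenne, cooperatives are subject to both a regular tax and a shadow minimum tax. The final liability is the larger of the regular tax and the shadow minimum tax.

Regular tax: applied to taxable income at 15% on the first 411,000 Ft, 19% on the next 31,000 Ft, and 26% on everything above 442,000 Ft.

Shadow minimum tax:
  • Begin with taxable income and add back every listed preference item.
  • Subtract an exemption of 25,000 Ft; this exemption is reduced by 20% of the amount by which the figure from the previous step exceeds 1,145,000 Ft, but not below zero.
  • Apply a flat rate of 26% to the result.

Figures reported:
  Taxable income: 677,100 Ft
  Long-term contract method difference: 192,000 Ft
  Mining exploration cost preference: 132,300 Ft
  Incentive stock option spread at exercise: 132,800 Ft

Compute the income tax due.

Shadow minimum tax:
  Adjusted income: 677,100 Ft + 192,000 Ft + 132,300 Ft + 132,800 Ft = 1,134,200 Ft
  Exemption: 1,134,200 Ft ≤ 1,145,000 Ft, so full 25,000 Ft applies
  Base: 1,134,200 Ft − 25,000 Ft = 1,109,200 Ft
  1,109,200 Ft × 26% = 288,392 Ft

Regular tax:
  411,000 Ft × 15% = 61,650 Ft
  31,000 Ft × 19% = 5,890 Ft
  235,100 Ft × 26% = 61,126 Ft
  → 128,666 Ft

288,392 Ft > 128,666 Ft, so the shadow minimum tax is the binding amount.

288,392 Ft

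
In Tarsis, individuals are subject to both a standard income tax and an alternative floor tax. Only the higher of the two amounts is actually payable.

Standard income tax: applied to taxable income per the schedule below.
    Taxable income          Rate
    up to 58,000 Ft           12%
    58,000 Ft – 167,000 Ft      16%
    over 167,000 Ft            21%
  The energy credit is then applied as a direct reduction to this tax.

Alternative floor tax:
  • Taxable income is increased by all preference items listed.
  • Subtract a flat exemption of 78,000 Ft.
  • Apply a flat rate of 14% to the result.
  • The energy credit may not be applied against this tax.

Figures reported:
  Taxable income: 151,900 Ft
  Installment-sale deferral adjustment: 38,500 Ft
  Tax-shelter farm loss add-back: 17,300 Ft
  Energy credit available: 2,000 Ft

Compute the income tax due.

Alternative floor tax:
  Adjusted income: 151,900 Ft + 38,500 Ft + 17,300 Ft = 207,700 Ft
  Less exemption 78,000 Ft → base 129,700 Ft
  129,700 Ft × 14% = 18,158 Ft

Standard income tax:
  58,000 Ft × 12% = 6,960 Ft
  93,900 Ft × 16% = 15,024 Ft
  → 21,984 Ft
  Less energy credit 2,000 Ft → 19,984 Ft

19,984 Ft > 18,158 Ft, so the standard income tax governs.

19,984 Ft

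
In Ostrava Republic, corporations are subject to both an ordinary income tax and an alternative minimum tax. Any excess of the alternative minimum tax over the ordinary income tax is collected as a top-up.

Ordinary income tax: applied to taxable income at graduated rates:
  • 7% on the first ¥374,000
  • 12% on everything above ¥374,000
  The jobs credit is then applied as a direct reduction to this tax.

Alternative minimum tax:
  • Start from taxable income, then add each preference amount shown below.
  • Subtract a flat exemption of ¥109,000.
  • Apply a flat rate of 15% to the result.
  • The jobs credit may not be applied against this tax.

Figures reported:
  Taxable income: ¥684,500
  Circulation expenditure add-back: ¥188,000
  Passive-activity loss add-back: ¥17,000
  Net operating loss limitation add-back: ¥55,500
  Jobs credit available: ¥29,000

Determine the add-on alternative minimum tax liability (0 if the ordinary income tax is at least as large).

¥90,960

Alternative minimum tax:
  Adjusted income: ¥684,500 + ¥188,000 + ¥17,000 + ¥55,500 = ¥945,000
  Less exemption ¥109,000 → base ¥836,000
  ¥836,000 × 15% = ¥125,400

Ordinary income tax:
  ¥374,000 × 7% = ¥26,180
  ¥310,500 × 12% = ¥37,260
  → ¥63,440
  Less jobs credit ¥29,000 → ¥34,440

Excess of alternative minimum tax over ordinary income tax: ¥125,400 − ¥34,440 = ¥90,960.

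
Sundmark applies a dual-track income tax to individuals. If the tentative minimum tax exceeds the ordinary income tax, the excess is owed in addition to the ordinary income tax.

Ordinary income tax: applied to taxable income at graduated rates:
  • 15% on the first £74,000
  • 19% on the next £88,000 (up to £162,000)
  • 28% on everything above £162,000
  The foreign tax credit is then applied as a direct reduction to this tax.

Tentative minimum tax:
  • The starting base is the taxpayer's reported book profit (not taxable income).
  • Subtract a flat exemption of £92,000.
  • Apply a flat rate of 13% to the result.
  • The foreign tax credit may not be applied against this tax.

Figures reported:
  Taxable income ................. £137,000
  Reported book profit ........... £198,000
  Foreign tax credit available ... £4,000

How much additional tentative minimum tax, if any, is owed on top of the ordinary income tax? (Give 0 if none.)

Ordinary income tax:
  £74,000 × 15% = £11,100
  £63,000 × 19% = £11,970
  → £23,070
  Less foreign tax credit £4,000 → £19,070

Tentative minimum tax:
  Base (reported book profit): £198,000
  Less exemption £92,000 → base £106,000
  £106,000 × 13% = £13,780

£13,780 ≤ £19,070, so no add-on is due.

£0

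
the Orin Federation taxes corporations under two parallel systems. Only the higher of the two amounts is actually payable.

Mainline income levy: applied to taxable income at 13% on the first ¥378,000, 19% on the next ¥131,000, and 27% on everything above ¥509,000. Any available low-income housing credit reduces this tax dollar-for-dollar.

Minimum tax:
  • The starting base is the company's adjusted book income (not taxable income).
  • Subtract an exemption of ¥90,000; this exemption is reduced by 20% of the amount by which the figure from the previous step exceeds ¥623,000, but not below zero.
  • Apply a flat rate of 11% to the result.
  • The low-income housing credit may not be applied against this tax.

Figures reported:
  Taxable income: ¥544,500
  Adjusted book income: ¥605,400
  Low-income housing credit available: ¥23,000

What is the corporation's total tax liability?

¥60,615

Mainline income levy:
  ¥378,000 × 13% = ¥49,140
  ¥131,000 × 19% = ¥24,890
  ¥35,500 × 27% = ¥9,585
  → ¥83,615
  Less low-income housing credit ¥23,000 → ¥60,615

Minimum tax:
  Base (adjusted book income): ¥605,400
  Exemption: ¥605,400 ≤ ¥623,000, so full ¥90,000 applies
  Base: ¥605,400 − ¥90,000 = ¥515,400
  ¥515,400 × 11% = ¥56,694

¥60,615 > ¥56,694, so the mainline income levy governs.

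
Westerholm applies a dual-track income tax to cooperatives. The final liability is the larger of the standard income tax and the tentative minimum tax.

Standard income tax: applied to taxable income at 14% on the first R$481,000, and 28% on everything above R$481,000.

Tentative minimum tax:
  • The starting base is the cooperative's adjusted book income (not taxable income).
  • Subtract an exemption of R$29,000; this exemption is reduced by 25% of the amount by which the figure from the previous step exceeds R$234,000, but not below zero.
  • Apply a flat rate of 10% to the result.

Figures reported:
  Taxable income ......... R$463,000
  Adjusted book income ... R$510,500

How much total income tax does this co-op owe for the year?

R$64,820

Tentative minimum tax:
  Base (adjusted book income): R$510,500
  Exemption: 25% × (R$510,500 − R$234,000) = R$69,125 ≥ R$29,000, so the exemption is fully phased out
  Base: R$510,500 − R$0 = R$510,500
  R$510,500 × 10% = R$51,050

Standard income tax:
  R$463,000 × 14% = R$64,820

R$64,820 > R$51,050, so the standard income tax governs.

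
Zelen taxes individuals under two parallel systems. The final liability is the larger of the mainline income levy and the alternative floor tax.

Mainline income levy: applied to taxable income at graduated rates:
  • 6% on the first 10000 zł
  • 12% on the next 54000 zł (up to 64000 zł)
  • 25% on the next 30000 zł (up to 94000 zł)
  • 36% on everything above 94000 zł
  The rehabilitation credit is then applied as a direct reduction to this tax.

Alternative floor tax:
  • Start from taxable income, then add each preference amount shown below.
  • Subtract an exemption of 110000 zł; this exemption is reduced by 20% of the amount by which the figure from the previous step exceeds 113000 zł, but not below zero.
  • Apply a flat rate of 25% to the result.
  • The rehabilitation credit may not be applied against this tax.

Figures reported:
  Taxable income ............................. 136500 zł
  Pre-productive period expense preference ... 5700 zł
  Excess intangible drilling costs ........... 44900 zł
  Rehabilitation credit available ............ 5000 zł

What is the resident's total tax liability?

Alternative floor tax:
  Adjusted income: 136500 zł + 5700 zł + 44900 zł = 187100 zł
  Exemption: 110000 zł − 20% × (187100 zł − 113000 zł) = 110000 zł − 14820 zł = 95180 zł
  Base: 187100 zł − 95180 zł = 91920 zł
  91920 zł × 25% = 22980 zł

Mainline income levy:
  10000 zł × 6% = 600 zł
  54000 zł × 12% = 6480 zł
  30000 zł × 25% = 7500 zł
  42500 zł × 36% = 15300 zł
  → 29880 zł
  Less rehabilitation credit 5000 zł → 24880 zł

24880 zł > 22980 zł, so the mainline income levy governs.

24880 zł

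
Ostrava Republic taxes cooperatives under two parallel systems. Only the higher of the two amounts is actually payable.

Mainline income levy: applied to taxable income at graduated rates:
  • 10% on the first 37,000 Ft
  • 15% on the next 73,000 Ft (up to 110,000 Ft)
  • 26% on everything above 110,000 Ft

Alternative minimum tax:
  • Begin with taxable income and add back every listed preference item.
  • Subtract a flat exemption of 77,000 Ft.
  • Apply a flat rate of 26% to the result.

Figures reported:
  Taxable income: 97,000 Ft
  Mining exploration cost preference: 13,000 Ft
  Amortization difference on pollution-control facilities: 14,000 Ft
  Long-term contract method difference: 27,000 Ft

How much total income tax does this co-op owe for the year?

Alternative minimum tax:
  Adjusted income: 97,000 Ft + 13,000 Ft + 14,000 Ft + 27,000 Ft = 151,000 Ft
  Less exemption 77,000 Ft → base 74,000 Ft
  74,000 Ft × 26% = 19,240 Ft

Mainline income levy:
  37,000 Ft × 10% = 3,700 Ft
  60,000 Ft × 15% = 9,000 Ft
  → 12,700 Ft

19,240 Ft > 12,700 Ft, so the alternative minimum tax is the binding amount.

19,240 Ft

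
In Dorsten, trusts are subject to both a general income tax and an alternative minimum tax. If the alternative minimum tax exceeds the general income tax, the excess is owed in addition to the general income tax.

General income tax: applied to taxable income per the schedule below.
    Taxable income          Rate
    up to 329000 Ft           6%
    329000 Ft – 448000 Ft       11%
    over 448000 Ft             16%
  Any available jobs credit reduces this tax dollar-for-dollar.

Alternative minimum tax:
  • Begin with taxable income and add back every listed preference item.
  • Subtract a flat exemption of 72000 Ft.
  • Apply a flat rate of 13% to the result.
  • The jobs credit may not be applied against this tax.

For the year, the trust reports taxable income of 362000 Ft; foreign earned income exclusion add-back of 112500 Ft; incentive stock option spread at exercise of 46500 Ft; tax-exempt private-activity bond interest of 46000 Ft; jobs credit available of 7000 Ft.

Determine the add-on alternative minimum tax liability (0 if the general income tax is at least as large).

General income tax:
  329000 Ft × 6% = 19740 Ft
  33000 Ft × 11% = 3630 Ft
  → 23370 Ft
  Less jobs credit 7000 Ft → 16370 Ft

Alternative minimum tax:
  Adjusted income: 362000 Ft + 112500 Ft + 46500 Ft + 46000 Ft = 567000 Ft
  Less exemption 72000 Ft → base 495000 Ft
  495000 Ft × 13% = 64350 Ft

Excess of alternative minimum tax over general income tax: 64350 Ft − 16370 Ft = 47980 Ft.

47980 Ft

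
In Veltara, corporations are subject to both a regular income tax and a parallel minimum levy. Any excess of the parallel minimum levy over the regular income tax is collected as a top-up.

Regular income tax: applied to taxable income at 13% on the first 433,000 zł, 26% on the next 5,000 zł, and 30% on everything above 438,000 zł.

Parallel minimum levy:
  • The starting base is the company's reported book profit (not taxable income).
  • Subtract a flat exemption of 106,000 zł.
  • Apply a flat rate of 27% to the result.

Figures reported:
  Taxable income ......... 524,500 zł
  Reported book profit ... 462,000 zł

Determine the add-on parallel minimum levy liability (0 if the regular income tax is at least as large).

12,580 zł

Parallel minimum levy:
  Base (reported book profit): 462,000 zł
  Less exemption 106,000 zł → base 356,000 zł
  356,000 zł × 27% = 96,120 zł

Regular income tax:
  433,000 zł × 13% = 56,290 zł
  5,000 zł × 26% = 1,300 zł
  86,500 zł × 30% = 25,950 zł
  → 83,540 zł

Excess of parallel minimum levy over regular income tax: 96,120 zł − 83,540 zł = 12,580 zł.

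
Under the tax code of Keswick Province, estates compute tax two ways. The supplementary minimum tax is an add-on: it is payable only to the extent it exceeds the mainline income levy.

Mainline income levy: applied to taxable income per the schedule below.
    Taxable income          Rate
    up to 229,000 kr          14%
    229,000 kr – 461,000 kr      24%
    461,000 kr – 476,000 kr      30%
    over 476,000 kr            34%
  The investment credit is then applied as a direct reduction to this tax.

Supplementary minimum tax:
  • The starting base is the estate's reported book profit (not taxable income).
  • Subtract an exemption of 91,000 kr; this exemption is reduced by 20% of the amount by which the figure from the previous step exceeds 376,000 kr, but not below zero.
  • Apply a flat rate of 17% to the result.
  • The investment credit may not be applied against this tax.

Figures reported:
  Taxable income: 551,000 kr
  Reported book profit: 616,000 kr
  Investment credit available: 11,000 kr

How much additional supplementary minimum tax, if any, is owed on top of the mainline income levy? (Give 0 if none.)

0 kr

Supplementary minimum tax:
  Base (reported book profit): 616,000 kr
  Exemption: 91,000 kr − 20% × (616,000 kr − 376,000 kr) = 91,000 kr − 48,000 kr = 43,000 kr
  Base: 616,000 kr − 43,000 kr = 573,000 kr
  573,000 kr × 17% = 97,410 kr

Mainline income levy:
  229,000 kr × 14% = 32,060 kr
  232,000 kr × 24% = 55,680 kr
  15,000 kr × 30% = 4,500 kr
  75,000 kr × 34% = 25,500 kr
  → 117,740 kr
  Less investment credit 11,000 kr → 106,740 kr

97,410 kr ≤ 106,740 kr, so no add-on is due.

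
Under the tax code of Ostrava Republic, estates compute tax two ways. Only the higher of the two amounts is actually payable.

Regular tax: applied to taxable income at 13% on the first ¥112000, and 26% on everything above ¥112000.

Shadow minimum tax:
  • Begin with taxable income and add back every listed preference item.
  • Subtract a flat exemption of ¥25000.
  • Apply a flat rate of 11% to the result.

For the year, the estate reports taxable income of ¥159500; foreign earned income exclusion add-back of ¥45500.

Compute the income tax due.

Shadow minimum tax:
  Adjusted income: ¥159500 + ¥45500 = ¥205000
  Less exemption ¥25000 → base ¥180000
  ¥180000 × 11% = ¥19800

Regular tax:
  ¥112000 × 13% = ¥14560
  ¥47500 × 26% = ¥12350
  → ¥26910

¥26910 > ¥19800, so the regular tax governs.

¥26910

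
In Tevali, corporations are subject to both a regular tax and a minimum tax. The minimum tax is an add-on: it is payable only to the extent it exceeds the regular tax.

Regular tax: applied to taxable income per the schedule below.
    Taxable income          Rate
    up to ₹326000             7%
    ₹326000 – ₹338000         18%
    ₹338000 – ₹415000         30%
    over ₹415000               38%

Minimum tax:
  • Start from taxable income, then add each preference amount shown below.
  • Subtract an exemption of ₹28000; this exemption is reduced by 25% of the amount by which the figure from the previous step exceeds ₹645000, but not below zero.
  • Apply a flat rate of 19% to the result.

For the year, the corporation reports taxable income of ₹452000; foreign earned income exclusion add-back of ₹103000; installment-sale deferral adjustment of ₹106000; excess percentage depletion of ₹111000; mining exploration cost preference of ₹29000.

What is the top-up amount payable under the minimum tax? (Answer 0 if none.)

Regular tax:
  ₹326000 × 7% = ₹22820
  ₹12000 × 18% = ₹2160
  ₹77000 × 30% = ₹23100
  ₹37000 × 38% = ₹14060
  → ₹62140

Minimum tax:
  Adjusted income: ₹452000 + ₹103000 + ₹106000 + ₹111000 + ₹29000 = ₹801000
  Exemption: 25% × (₹801000 − ₹645000) = ₹39000 ≥ ₹28000, so the exemption is fully phased out
  Base: ₹801000 − ₹0 = ₹801000
  ₹801000 × 19% = ₹152190

Excess of minimum tax over regular tax: ₹152190 − ₹62140 = ₹90050.

₹90050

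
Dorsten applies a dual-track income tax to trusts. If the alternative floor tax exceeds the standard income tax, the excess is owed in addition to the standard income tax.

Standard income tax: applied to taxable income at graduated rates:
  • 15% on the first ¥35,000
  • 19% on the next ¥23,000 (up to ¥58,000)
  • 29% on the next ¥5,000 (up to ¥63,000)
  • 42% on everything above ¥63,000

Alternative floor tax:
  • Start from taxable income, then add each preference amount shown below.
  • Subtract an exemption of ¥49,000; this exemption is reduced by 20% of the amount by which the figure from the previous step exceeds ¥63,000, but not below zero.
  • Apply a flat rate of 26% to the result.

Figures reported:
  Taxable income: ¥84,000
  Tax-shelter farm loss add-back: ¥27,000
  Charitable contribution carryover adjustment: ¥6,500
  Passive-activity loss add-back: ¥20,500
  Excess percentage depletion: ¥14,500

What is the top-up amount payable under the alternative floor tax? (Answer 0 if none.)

¥11,674

Alternative floor tax:
  Adjusted income: ¥84,000 + ¥27,000 + ¥6,500 + ¥20,500 + ¥14,500 = ¥152,500
  Exemption: ¥49,000 − 20% × (¥152,500 − ¥63,000) = ¥49,000 − ¥17,900 = ¥31,100
  Base: ¥152,500 − ¥31,100 = ¥121,400
  ¥121,400 × 26% = ¥31,564

Standard income tax:
  ¥35,000 × 15% = ¥5,250
  ¥23,000 × 19% = ¥4,370
  ¥5,000 × 29% = ¥1,450
  ¥21,000 × 42% = ¥8,820
  → ¥19,890

Excess of alternative floor tax over standard income tax: ¥31,564 − ¥19,890 = ¥11,674.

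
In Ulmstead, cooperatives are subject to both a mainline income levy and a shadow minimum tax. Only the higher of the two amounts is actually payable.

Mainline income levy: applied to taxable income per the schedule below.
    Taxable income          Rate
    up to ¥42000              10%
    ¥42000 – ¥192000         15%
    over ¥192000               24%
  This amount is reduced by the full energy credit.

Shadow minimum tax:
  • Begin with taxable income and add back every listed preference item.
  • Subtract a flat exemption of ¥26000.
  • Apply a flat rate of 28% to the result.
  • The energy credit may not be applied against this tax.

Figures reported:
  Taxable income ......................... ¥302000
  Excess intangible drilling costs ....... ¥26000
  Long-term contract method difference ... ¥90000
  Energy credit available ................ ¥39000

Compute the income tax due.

Shadow minimum tax:
  Adjusted income: ¥302000 + ¥26000 + ¥90000 = ¥418000
  Less exemption ¥26000 → base ¥392000
  ¥392000 × 28% = ¥109760

Mainline income levy:
  ¥42000 × 10% = ¥4200
  ¥150000 × 15% = ¥22500
  ¥110000 × 24% = ¥26400
  → ¥53100
  Less energy credit ¥39000 → ¥14100

¥109760 > ¥14100, so the shadow minimum tax is the binding amount.

¥109760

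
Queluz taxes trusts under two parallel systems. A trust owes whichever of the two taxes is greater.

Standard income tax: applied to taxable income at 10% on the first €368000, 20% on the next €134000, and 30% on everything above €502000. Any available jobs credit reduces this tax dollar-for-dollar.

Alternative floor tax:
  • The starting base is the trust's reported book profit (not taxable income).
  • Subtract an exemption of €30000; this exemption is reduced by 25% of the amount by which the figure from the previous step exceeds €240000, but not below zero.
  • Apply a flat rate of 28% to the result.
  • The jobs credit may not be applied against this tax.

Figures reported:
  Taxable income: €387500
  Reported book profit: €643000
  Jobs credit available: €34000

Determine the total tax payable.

Standard income tax:
  €368000 × 10% = €36800
  €19500 × 20% = €3900
  → €40700
  Less jobs credit €34000 → €6700

Alternative floor tax:
  Base (reported book profit): €643000
  Exemption: 25% × (€643000 − €240000) = €100750 ≥ €30000, so the exemption is fully phased out
  Base: €643000 − €0 = €643000
  €643000 × 28% = €180040

€180040 > €6700, so the alternative floor tax is the binding amount.

€180040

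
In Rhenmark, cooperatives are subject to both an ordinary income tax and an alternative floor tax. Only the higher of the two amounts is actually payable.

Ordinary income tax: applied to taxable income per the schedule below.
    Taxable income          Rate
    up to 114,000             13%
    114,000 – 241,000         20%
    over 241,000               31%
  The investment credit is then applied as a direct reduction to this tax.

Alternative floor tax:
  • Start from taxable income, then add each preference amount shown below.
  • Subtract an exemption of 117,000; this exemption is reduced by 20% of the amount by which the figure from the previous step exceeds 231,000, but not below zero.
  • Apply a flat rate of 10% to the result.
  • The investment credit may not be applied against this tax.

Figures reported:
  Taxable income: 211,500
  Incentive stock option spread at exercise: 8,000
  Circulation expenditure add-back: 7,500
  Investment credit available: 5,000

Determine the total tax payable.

29,320

Ordinary income tax:
  114,000 × 13% = 14,820
  97,500 × 20% = 19,500
  → 34,320
  Less investment credit 5,000 → 29,320

Alternative floor tax:
  Adjusted income: 211,500 + 8,000 + 7,500 = 227,000
  Exemption: 227,000 ≤ 231,000, so full 117,000 applies
  Base: 227,000 − 117,000 = 110,000
  110,000 × 10% = 11,000

29,320 > 11,000, so the ordinary income tax governs.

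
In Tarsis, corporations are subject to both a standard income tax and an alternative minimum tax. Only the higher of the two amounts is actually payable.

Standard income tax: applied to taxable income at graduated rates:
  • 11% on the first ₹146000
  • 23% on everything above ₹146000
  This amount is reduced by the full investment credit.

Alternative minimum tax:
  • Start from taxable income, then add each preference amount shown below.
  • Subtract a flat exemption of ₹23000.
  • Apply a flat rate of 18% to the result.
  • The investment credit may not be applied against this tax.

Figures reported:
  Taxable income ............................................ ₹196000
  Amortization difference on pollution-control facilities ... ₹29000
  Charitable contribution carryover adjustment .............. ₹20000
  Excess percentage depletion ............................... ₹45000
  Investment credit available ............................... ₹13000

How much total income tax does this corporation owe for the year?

Alternative minimum tax:
  Adjusted income: ₹196000 + ₹29000 + ₹20000 + ₹45000 = ₹290000
  Less exemption ₹23000 → base ₹267000
  ₹267000 × 18% = ₹48060

Standard income tax:
  ₹146000 × 11% = ₹16060
  ₹50000 × 23% = ₹11500
  → ₹27560
  Less investment credit ₹13000 → ₹14560

₹48060 > ₹14560, so the alternative minimum tax is the binding amount.

₹48060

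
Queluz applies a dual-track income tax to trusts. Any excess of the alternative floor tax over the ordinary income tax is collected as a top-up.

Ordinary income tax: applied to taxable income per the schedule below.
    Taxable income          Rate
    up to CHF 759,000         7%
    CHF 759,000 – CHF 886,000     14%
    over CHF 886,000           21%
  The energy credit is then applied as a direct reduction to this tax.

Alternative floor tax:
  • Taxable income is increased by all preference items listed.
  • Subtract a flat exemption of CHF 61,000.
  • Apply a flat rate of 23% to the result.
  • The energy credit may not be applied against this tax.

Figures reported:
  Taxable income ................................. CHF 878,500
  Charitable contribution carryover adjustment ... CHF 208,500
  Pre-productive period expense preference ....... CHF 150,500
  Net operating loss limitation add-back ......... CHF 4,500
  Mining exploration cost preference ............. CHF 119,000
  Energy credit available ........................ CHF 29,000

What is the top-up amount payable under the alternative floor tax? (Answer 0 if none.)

Alternative floor tax:
  Adjusted income: CHF 878,500 + CHF 208,500 + CHF 150,500 + CHF 4,500 + CHF 119,000 = CHF 1,361,000
  Less exemption CHF 61,000 → base CHF 1,300,000
  CHF 1,300,000 × 23% = CHF 299,000

Ordinary income tax:
  CHF 759,000 × 7% = CHF 53,130
  CHF 119,500 × 14% = CHF 16,730
  → CHF 69,860
  Less energy credit CHF 29,000 → CHF 40,860

Excess of alternative floor tax over ordinary income tax: CHF 299,000 − CHF 40,860 = CHF 258,140.

CHF 258,140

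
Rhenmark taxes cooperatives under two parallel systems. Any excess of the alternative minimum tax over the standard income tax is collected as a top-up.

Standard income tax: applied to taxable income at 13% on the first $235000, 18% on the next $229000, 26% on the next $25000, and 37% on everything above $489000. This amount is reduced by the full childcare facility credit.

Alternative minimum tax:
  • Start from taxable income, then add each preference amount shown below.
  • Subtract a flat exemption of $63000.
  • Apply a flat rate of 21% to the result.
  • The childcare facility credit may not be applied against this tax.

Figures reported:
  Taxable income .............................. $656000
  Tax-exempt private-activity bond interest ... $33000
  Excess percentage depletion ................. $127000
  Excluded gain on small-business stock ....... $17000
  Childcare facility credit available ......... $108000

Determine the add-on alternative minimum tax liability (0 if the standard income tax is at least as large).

$129640

Alternative minimum tax:
  Adjusted income: $656000 + $33000 + $127000 + $17000 = $833000
  Less exemption $63000 → base $770000
  $770000 × 21% = $161700

Standard income tax:
  $235000 × 13% = $30550
  $229000 × 18% = $41220
  $25000 × 26% = $6500
  $167000 × 37% = $61790
  → $140060
  Less childcare facility credit $108000 → $32060

Excess of alternative minimum tax over standard income tax: $161700 − $32060 = $129640.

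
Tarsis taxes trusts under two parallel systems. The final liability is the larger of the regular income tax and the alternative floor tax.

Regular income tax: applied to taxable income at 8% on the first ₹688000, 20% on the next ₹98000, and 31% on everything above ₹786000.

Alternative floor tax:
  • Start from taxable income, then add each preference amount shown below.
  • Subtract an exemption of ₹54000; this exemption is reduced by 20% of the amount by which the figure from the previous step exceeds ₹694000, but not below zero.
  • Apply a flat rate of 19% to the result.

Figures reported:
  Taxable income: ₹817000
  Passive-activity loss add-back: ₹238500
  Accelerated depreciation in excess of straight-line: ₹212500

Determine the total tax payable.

Alternative floor tax:
  Adjusted income: ₹817000 + ₹238500 + ₹212500 = ₹1268000
  Exemption: 20% × (₹1268000 − ₹694000) = ₹114800 ≥ ₹54000, so the exemption is fully phased out
  Base: ₹1268000 − ₹0 = ₹1268000
  ₹1268000 × 19% = ₹240920

Regular income tax:
  ₹688000 × 8% = ₹55040
  ₹98000 × 20% = ₹19600
  ₹31000 × 31% = ₹9610
  → ₹84250

₹240920 > ₹84250, so the alternative floor tax is the binding amount.

₹240920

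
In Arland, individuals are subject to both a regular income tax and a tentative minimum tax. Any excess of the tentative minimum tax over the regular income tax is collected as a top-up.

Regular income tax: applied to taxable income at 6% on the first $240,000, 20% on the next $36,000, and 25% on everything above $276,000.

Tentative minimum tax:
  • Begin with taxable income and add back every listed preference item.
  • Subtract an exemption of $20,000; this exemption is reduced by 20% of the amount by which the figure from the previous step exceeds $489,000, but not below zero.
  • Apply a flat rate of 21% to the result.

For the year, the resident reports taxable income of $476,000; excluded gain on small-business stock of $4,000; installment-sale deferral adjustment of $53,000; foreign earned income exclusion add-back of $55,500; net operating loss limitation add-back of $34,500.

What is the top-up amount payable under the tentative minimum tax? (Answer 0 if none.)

Regular income tax:
  $240,000 × 6% = $14,400
  $36,000 × 20% = $7,200
  $200,000 × 25% = $50,000
  → $71,600

Tentative minimum tax:
  Adjusted income: $476,000 + $4,000 + $53,000 + $55,500 + $34,500 = $623,000
  Exemption: 20% × ($623,000 − $489,000) = $26,800 ≥ $20,000, so the exemption is fully phased out
  Base: $623,000 − $0 = $623,000
  $623,000 × 21% = $130,830

Excess of tentative minimum tax over regular income tax: $130,830 − $71,600 = $59,230.

$59,230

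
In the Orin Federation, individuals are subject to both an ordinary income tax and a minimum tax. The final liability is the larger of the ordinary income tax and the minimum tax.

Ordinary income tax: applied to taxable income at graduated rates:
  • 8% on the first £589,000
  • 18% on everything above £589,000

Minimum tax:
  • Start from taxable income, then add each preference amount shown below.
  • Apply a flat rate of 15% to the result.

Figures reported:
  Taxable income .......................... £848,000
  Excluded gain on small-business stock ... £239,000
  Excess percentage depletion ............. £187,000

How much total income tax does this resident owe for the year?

Minimum tax:
  Adjusted income: £848,000 + £239,000 + £187,000 = £1,274,000
  £1,274,000 × 15% = £191,100

Ordinary income tax:
  £589,000 × 8% = £47,120
  £259,000 × 18% = £46,620
  → £93,740

£191,100 > £93,740, so the minimum tax is the binding amount.

£191,100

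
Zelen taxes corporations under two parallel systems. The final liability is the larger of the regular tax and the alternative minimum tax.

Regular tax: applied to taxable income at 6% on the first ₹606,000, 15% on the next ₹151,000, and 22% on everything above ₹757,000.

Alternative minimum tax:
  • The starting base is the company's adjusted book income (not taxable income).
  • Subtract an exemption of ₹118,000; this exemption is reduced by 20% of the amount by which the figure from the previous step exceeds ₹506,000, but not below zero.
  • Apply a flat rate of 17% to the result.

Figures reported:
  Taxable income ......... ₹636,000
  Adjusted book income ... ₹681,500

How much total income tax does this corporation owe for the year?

₹101,762

Regular tax:
  ₹606,000 × 6% = ₹36,360
  ₹30,000 × 15% = ₹4,500
  → ₹40,860

Alternative minimum tax:
  Base (adjusted book income): ₹681,500
  Exemption: ₹118,000 − 20% × (₹681,500 − ₹506,000) = ₹118,000 − ₹35,100 = ₹82,900
  Base: ₹681,500 − ₹82,900 = ₹598,600
  ₹598,600 × 17% = ₹101,762

₹101,762 > ₹40,860, so the alternative minimum tax is the binding amount.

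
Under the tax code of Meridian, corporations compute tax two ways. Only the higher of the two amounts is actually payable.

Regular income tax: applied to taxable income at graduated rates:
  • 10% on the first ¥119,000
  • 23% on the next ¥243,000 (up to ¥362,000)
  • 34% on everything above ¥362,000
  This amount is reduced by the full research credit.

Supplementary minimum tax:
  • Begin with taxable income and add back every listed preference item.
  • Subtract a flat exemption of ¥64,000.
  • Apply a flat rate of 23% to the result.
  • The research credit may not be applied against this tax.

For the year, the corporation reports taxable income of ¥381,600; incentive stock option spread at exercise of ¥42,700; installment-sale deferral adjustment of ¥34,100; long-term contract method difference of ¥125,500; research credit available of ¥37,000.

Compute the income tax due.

¥119,577

Regular income tax:
  ¥119,000 × 10% = ¥11,900
  ¥243,000 × 23% = ¥55,890
  ¥19,600 × 34% = ¥6,664
  → ¥74,454
  Less research credit ¥37,000 → ¥37,454

Supplementary minimum tax:
  Adjusted income: ¥381,600 + ¥42,700 + ¥34,100 + ¥125,500 = ¥583,900
  Less exemption ¥64,000 → base ¥519,900
  ¥519,900 × 23% = ¥119,577

¥119,577 > ¥37,454, so the supplementary minimum tax is the binding amount.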